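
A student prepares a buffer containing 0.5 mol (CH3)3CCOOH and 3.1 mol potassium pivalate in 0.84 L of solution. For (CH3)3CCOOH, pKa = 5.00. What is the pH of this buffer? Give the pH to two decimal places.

pH = 5.79

Using pH = pKa + log([base]/[acid]) with [base]/[acid] = 3.1/0.5:
pH = 5.00 + (+0.792) = 5.79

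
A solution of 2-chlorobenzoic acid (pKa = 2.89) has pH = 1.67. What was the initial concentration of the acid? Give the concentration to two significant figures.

[H+] = 10^(-1.67) = 2.14 × 10^-2 M = x
Ka = 10^(−2.89) = 1.29 × 10^-3
Ka = x²/(C₀ − x) ⇒ C₀ = x + x²/Ka
C₀ = 2.14 × 10^-2 + (2.14 × 10^-2)²/(1.29 × 10^-3) = 3.76 × 10^-1 M

C₀ = 3.8 × 10^-1 M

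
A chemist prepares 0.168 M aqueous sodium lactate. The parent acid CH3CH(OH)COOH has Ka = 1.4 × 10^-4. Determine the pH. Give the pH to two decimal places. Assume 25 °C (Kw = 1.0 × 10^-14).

CH3CH(OH)COO- is the conjugate base of the weak acid CH3CH(OH)COOH.
Kb = Kw/Ka = 1.0×10^-14 / 1.4 × 10^-4 = 7.14 × 10^-11
From the ICE table, Kb = [OH-]²/(0.168 − [OH-]) = 7.14 × 10^-11.
Since Kb ≪ C₀, [OH-] ≈ √(Kb·C₀) = 3.46 × 10^-6 M.
Check: 0.0021% ionized — well under 5%, approximation valid.
pOH = −log(3.46 × 10^-6) = 5.46; pH = 14.00 − 5.46 = 8.54

pH = 8.54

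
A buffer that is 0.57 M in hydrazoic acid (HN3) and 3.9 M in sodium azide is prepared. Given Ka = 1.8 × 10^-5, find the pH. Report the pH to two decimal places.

pH = 5.58

pKa = −log(1.8 × 10^-5) = 4.745
Henderson–Hasselbalch: pH = pKa + log([N3-]/[HN3]) = 4.745 + log(3.9/0.57)
pH = 4.745 + (+0.835) = 5.58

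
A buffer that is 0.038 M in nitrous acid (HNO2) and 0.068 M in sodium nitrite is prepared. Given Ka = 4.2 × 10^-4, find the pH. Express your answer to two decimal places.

pKa = −log(4.2 × 10^-4) = 3.377
pH = pKa + log([A⁻]/[HA]) = 3.377 + log(0.068/0.038)
pH = 3.377 + (+0.253) = 3.63

pH = 3.63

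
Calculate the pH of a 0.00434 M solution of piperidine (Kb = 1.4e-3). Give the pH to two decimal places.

C5H10NH + H2O ⇌ C5H10NH2+ + OH-
From the ICE table, Kb = x²/(0.00434 − x) = 1.4 × 10^-3.
Here C₀/Kb ≈ 3.1, so the small-x approximation fails. Use the quadratic:
x = [−0.0014 + √(0.0014² + 2.43e-05)]/2 = 1.86 × 10^-3 M
pOH = −log(1.86 × 10^-3) = 2.73; pH = 14.00 − 2.73 = 11.27

pH = 11.27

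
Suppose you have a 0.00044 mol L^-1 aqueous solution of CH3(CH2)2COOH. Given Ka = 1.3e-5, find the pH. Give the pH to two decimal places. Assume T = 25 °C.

CH3(CH2)2COOH ⇌ CH3(CH2)2COO- + H+
From the ICE table, Ka = x²/(0.00044 − x) = 1.3 × 10^-5.
Here C₀/Ka ≈ 33.8, so the small-x approximation fails. Use the quadratic:
x = (−Ka + √(Ka² + 4·Ka·C₀))/2 = 6.94 × 10^-5 M
pH = −log(6.94 × 10^-5) = 4.16

pH = 4.16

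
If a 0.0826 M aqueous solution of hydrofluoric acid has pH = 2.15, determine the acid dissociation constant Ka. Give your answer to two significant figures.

[H+] = 10^(-2.15) = 7.08 × 10^-3 M
At equilibrium [HA] = 0.0826 − 7.08 × 10^-3 = 7.55 × 10^-2 M
Ka = [H+][A-]/[HA] = (7.08 × 10^-3)² / 7.55 × 10^-2 = 6.6 × 10^-4

Ka = 6.6 × 10^-4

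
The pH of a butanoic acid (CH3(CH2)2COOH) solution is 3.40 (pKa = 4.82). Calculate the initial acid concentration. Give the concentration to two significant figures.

C₀ = 1.1 × 10^-2 M

[H+] = 10^(-3.40) = 3.98 × 10^-4 M = x
Ka = 10^(−4.82) = 1.51 × 10^-5
Ka = x²/(C₀ − x) ⇒ C₀ = x + x²/Ka
C₀ = 3.98 × 10^-4 + (3.98 × 10^-4)²/(1.51 × 10^-5) = 1.09 × 10^-2 M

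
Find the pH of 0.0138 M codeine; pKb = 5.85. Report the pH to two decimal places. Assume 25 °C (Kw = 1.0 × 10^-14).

pH = 10.14

C18H21NO3 + H2O ⇌ C18H22NO3+ + OH-
Kb = 10^(−5.85) = 1.41 × 10^-6
From the ICE table, Kb = x²/(0.0138 − x) = 1.41 × 10^-6.
Neglecting x in the denominator: x = √(1.41 × 10^-6 × 0.0138) = 1.39 × 10^-4 M
pOH = −log(1.39 × 10^-4) = 3.86; pH = 14.00 − 3.86 = 10.14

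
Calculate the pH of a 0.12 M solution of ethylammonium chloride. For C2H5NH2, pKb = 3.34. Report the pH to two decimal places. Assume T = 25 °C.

pH = 5.79

C2H5NH3+ is the conjugate acid of the weak base C2H5NH2.
Kb = 10^(−3.34) = 4.57 × 10^-4
Ka = Kw/Kb = 1.0×10^-14 / 4.57 × 10^-4 = 2.19 × 10^-11
Ka = [H+]²/(0.12 − [H+]) = 2.19 × 10^-11
Since Ka ≪ C₀, [H+] ≈ √(Ka·C₀) = 1.62 × 10^-6 M.
Check: 0.0014% ionized — well under 5%, approximation valid.
pH = −log[H+] = −log(1.62 × 10^-6) = 5.79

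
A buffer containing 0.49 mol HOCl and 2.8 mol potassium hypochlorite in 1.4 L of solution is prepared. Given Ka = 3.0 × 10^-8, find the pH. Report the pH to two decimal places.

pKa = −log(3.0 × 10^-8) = 7.523
Henderson–Hasselbalch: pH = pKa + log([OCl-]/[HOCl]) = 7.523 + log(2.8/0.49)
pH = 7.523 + (+0.757) = 8.28

pH = 8.28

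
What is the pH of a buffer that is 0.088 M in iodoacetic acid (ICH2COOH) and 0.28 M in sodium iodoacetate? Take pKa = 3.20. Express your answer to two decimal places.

pH = pKa + log([A⁻]/[HA]) = 3.20 + log(0.28/0.088)
pH = 3.20 + (+0.503) = 3.70

pH = 3.70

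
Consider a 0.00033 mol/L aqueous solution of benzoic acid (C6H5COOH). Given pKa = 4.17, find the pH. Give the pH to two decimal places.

C6H5COOH ⇌ C6H5COO- + H+
Ka = 10^(−4.17) = 6.76 × 10^-5
From the ICE table, Ka = [H+]²/(0.00033 − [H+]) = 6.76 × 10^-5.
Here C₀/Ka ≈ 4.88, so the small-[H+] approximation fails. Use the quadratic:
[H+] = (−Ka + √(Ka² + 4·Ka·C₀))/2 = 1.19 × 10^-4 M
pH = −log[H+] = −log(1.19 × 10^-4) = 3.92

pH = 3.92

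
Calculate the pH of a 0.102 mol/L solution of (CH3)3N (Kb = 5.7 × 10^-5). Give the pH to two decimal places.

pH = 11.38

(CH3)3N + H2O ⇌ (CH3)3NH+ + OH-
Let x = [OH-] at equilibrium. Kb = x²/(0.102 − x).
Neglecting x in the denominator: x = √(5.7 × 10^-5 × 0.102) = 2.41 × 10^-3 M
Check: 2.4% ionized — well under 5%, approximation valid.
pOH = −log(2.41 × 10^-3) = 2.62; pH = 14.00 − 2.62 = 11.38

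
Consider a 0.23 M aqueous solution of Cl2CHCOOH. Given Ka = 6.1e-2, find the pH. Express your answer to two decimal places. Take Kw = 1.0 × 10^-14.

pH = 1.04

Cl2CHCOOH ⇌ Cl2CHCOO- + H+
Ka = [H+]²/(0.23 − [H+]) = 6.1 × 10^-2
[H+] is not negligible relative to C₀; solve [H+]² + 0.061·[H+] − 0.014 = 0.
[H+] = (−Ka + √(Ka² + 4·Ka·C₀))/2 = 9.18 × 10^-2 M
pH = −log(9.18 × 10^-2) = 1.04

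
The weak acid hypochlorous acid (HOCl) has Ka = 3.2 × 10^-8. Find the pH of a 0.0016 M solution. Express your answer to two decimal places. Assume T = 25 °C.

HOCl ⇌ OCl- + H+
Ka = [H+]²/(0.0016 − [H+]) = 3.2 × 10^-8
Neglecting [H+] in the denominator: [H+] = √(3.2 × 10^-8 × 0.0016) = 7.16 × 10^-6 M
Check: 0.45% ionized — well under 5%, approximation valid.
pH = −log[H+] = −log(7.16 × 10^-6) = 5.15

pH = 5.15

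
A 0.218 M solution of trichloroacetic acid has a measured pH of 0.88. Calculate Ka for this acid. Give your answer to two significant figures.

[H+] = 10^(-0.88) = 1.32 × 10^-1 M
At equilibrium [HA] = 0.218 − 1.32 × 10^-1 = 8.60 × 10^-2 M
Ka = [H+][A-]/[HA] = (1.32 × 10^-1)² / 8.60 × 10^-2 = 2.0 × 10^-1

Ka = 2.0 × 10^-1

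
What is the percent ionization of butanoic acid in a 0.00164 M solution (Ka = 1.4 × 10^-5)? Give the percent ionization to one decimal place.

CH3(CH2)2COOH ⇌ CH3(CH2)2COO- + H+; let x = [H+] at equilibrium.
Ka = x²/(C₀ − x); solving the quadratic gives x = 1.45 × 10^-4 M.
% ionization = x/C₀ × 100% = 1.45 × 10^-4/0.00164 × 100% = 8.8%

8.8%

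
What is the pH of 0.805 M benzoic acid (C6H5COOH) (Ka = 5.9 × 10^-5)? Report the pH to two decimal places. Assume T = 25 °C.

C6H5COOH ⇌ C6H5COO- + H+
From the ICE table, Ka = [H+]²/(0.805 − [H+]) = 5.9 × 10^-5.
Since Ka ≪ C₀, [H+] ≈ √(Ka·C₀) = 6.89 × 10^-3 M.
pH = −log[H+] = −log(6.89 × 10^-3) = 2.16

pH = 2.16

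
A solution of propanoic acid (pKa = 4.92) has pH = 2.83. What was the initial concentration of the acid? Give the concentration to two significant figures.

[H+] = 10^(-2.83) = 1.48 × 10^-3 M = x
Ka = 10^(−4.92) = 1.20 × 10^-5
Ka = x²/(C₀ − x) ⇒ C₀ = x + x²/Ka
C₀ = 1.48 × 10^-3 + (1.48 × 10^-3)²/(1.20 × 10^-5) = 1.84 × 10^-1 M

C₀ = 1.8 × 10^-1 M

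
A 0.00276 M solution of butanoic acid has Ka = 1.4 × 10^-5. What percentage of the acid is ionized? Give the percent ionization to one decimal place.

6.9%

CH3(CH2)2COOH ⇌ CH3(CH2)2COO- + H+; let x = [H+] at equilibrium.
Solve x² + 1.4e-05x − 3.86e-08 = 0 → x = 1.90 × 10^-4 M
Fraction ionized = 1.90 × 10^-4 / 0.00276 = 0.0688 → 6.9%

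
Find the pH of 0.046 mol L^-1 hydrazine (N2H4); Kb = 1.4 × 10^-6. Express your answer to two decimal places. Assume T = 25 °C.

N2H4 + H2O ⇌ N2H5+ + OH-
Let x = [OH-] at equilibrium. Kb = x²/(0.046 − x).
Neglecting x in the denominator: x = √(1.4 × 10^-6 × 0.046) = 2.54 × 10^-4 M
pOH = 3.60, so pH = 14.00 − pOH = 10.40

pH = 10.40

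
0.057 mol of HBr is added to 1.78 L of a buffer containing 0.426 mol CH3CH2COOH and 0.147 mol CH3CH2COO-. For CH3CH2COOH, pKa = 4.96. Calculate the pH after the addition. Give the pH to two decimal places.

pH = 4.23

After neutralization: n(CH3CH2COOH) = 0.483 mol, n(CH3CH2COO-) = 0.09 mol.
pH = pKa + log([A⁻]/[HA]) = 4.96 + log(0.09/0.483) = 4.96 -0.730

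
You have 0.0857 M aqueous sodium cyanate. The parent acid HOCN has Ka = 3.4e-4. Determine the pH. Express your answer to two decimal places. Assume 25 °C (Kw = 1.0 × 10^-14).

OCN- is the conjugate base of the weak acid HOCN.
Kb = Kw/Ka = 1.0×10^-14 / 3.4 × 10^-4 = 2.94 × 10^-11
Kb = [OH-]²/(0.0857 − [OH-]) = 2.94 × 10^-11
Neglecting [OH-] in the denominator: [OH-] = √(2.94 × 10^-11 × 0.0857) = 1.59 × 10^-6 M
Check: 0.0019% ionized — well under 5%, approximation valid.
pOH = 5.80, so pH = 14.00 − pOH = 8.20

pH = 8.20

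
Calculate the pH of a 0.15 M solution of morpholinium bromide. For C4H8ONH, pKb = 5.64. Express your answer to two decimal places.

pH = 4.59

C4H8ONH2+ is the conjugate acid of the weak base C4H8ONH.
Kb = 10^(−5.64) = 2.29 × 10^-6
Ka = Kw/Kb = 1.0×10^-14 / 2.29 × 10^-6 = 4.37 × 10^-9
Let x = [H+] at equilibrium. Ka = x²/(0.15 − x).
Neglecting x in the denominator: x = √(4.37 × 10^-9 × 0.15) = 2.56 × 10^-5 M
Check: 0.017% ionized — well under 5%, approximation valid.
pH = −log(2.56 × 10^-5) = 4.59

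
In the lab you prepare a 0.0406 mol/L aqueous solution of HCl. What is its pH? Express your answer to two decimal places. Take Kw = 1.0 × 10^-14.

HCl is a strong acid and dissociates completely, so [H+] = 0.0406 M.
pH = -log(0.0406) = 1.39

pH = 1.39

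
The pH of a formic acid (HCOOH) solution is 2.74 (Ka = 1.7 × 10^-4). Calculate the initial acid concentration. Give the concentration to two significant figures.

C₀ = 2.1 × 10^-2 M

[H+] = 10^(-2.74) = 1.82 × 10^-3 M = x
Ka = x²/(C₀ − x) ⇒ C₀ = x + x²/Ka
C₀ = 1.82 × 10^-3 + (1.82 × 10^-3)²/(1.7 × 10^-4) = 2.13 × 10^-2 M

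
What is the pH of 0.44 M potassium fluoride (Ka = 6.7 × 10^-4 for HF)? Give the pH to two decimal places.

F- is the conjugate base of the weak acid HF.
Kb = Kw/Ka = 1.0×10^-14 / 6.7 × 10^-4 = 1.49 × 10^-11
From the ICE table, Kb = [OH-]²/(0.44 − [OH-]) = 1.49 × 10^-11.
Since Kb ≪ C₀, [OH-] ≈ √(Kb·C₀) = 2.56 × 10^-6 M.
Check: 0.00058% ionized — well under 5%, approximation valid.
pOH = −log(2.56 × 10^-6) = 5.59; pH = 14.00 − 5.59 = 8.41

pH = 8.41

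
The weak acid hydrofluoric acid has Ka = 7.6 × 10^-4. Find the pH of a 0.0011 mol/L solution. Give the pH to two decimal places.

HF ⇌ F- + H+
Let x = [H+] at equilibrium. Ka = x²/(0.0011 − x).
x is not negligible relative to C₀; solve x² + 0.00076·x − 8.36e-07 = 0.
x = (−Ka + √(Ka² + 4·Ka·C₀))/2 = 6.10 × 10^-4 M
pH = −log[H+] = −log(6.10 × 10^-4) = 3.21

pH = 3.21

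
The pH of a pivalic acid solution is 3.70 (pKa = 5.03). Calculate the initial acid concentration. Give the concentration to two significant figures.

C₀ = 4.5 × 10^-3 M

[H+] = 10^(-3.70) = 2.00 × 10^-4 M = x
Ka = 10^(−5.03) = 9.33 × 10^-6
Ka = x²/(C₀ − x) ⇒ C₀ = x + x²/Ka
C₀ = 2.00 × 10^-4 + (2.00 × 10^-4)²/(9.33 × 10^-6) = 4.49 × 10^-3 M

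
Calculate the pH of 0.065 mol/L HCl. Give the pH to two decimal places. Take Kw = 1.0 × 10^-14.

pH = 1.19

HCl is a strong acid and dissociates completely, so [H+] = 0.065 M.
pH = -log(0.065) = 1.19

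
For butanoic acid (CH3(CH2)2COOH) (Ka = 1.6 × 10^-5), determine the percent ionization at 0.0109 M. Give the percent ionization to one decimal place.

3.8%

CH3(CH2)2COOH ⇌ CH3(CH2)2COO- + H+; let x = [H+] at equilibrium.
x ≈ √(Ka·C₀) = √(1.6 × 10^-5 × 0.0109) = 4.18 × 10^-4 M
Fraction ionized = 4.18 × 10^-4 / 0.0109 = 0.0383 → 3.8%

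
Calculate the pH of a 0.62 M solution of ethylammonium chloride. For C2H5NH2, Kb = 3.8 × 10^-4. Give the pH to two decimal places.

pH = 5.39

C2H5NH3+ is the conjugate acid of the weak base C2H5NH2.
Ka = Kw/Kb = 1.0×10^-14 / 3.8 × 10^-4 = 2.63 × 10^-11
From the ICE table, Ka = x²/(0.62 − x) = 2.63 × 10^-11.
Assume x ≪ 0.62: x ≈ √(2.63 × 10^-11 × 0.62) = 4.04 × 10^-6 M
(x/C₀ = 0.00065% < 5%, so the approximation holds.)
pH = −log[H+] = −log(4.04 × 10^-6) = 5.39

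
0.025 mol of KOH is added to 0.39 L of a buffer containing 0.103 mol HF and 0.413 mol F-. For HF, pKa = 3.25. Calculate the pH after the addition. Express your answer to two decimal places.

pH = 4.00

After neutralization: n(HF) = 0.078 mol, n(F-) = 0.438 mol.
pH = pKa + log(n_F-/n_HF) = 3.25 + log(0.438/0.078) = 3.25 + (+0.749)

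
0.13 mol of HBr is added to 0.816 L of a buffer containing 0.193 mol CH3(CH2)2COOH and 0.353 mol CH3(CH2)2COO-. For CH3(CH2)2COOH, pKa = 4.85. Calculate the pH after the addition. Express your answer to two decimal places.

pH = 4.69

Added H+ converts CH3(CH2)2COO- to CH3(CH2)2COOH: CH3(CH2)2COOH → 0.323 mol, CH3(CH2)2COO- → 0.223 mol.
Henderson–Hasselbalch with mole ratio 0.223/0.323: pH = 4.85 + (-0.161)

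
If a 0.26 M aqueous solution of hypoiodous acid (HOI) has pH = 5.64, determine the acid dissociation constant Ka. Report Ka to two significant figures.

Ka = 2.0 × 10^-11

[H+] = 10^(-5.64) = 2.29 × 10^-6 M
At equilibrium [HA] = 0.26 − 2.29 × 10^-6 = 2.60 × 10^-1 M
Ka = [H+][A-]/[HA] = (2.29 × 10^-6)² / 2.60 × 10^-1 = 2.0 × 10^-11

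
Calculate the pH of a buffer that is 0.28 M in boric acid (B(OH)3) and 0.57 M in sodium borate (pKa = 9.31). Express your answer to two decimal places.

pH = 9.62

pH = pKa + log([A⁻]/[HA]) = 9.31 + log(0.57/0.28)
pH = 9.31 + (+0.309) = 9.62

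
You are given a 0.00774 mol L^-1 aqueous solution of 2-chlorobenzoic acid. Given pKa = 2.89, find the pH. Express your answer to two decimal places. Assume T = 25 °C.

ClC6H4COOH ⇌ ClC6H4COO- + H+
Ka = 10^(−2.89) = 1.29 × 10^-3
From the ICE table, Ka = [H+]²/(0.00774 − [H+]) = 1.29 × 10^-3.
[H+] is not negligible relative to C₀; solve [H+]² + 0.00129·[H+] − 9.98e-06 = 0.
[H+] = [−0.00129 + √(0.00129² + 3.99e-05)]/2 = 2.58 × 10^-3 M
pH = −log(2.58 × 10^-3) = 2.59

pH = 2.59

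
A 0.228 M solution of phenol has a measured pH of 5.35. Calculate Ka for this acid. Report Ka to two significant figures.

[H+] = 10^(-5.35) = 4.47 × 10^-6 M
At equilibrium [HA] = 0.228 − 4.47 × 10^-6 = 2.28 × 10^-1 M
Ka = [H+][A-]/[HA] = (4.47 × 10^-6)² / 2.28 × 10^-1 = 8.8 × 10^-11

Ka = 8.8 × 10^-11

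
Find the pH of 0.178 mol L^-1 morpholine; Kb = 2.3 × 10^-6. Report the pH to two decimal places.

C4H8ONH + H2O ⇌ C4H8ONH2+ + OH-
Kb = x²/(0.178 − x) = 2.3 × 10^-6
Since Kb ≪ C₀, x ≈ √(Kb·C₀) = 6.40 × 10^-4 M.
pOH = −log(6.40 × 10^-4) = 3.19; pH = 14.00 − 3.19 = 10.81

pH = 10.81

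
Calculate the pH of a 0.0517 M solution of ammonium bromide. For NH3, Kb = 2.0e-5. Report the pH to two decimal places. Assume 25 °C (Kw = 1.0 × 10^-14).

NH4+ is the conjugate acid of the weak base NH3.
Ka = Kw/Kb = 1.0×10^-14 / 2.0 × 10^-5 = 5.00 × 10^-10
Let x = [H+] at equilibrium. Ka = x²/(0.0517 − x).
Neglecting x in the denominator: x = √(5.00 × 10^-10 × 0.0517) = 5.08 × 10^-6 M
(x/C₀ = 0.0098% < 5%, so the approximation holds.)
pH = −log[H+] = −log(5.08 × 10^-6) = 5.29

pH = 5.29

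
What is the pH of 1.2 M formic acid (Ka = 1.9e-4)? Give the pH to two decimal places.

HCOOH ⇌ HCOO- + H+
Let x = [H+] at equilibrium. Ka = x²/(1.2 − x).
Neglecting x in the denominator: x = √(1.9 × 10^-4 × 1.2) = 1.51 × 10^-2 M
pH = −log[H+] = −log(1.51 × 10^-2) = 1.82

pH = 1.82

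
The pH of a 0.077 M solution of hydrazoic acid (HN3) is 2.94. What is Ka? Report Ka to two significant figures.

Ka = 1.7 × 10^-5

[H+] = 10^(-2.94) = 1.15 × 10^-3 M
At equilibrium [HA] = 0.077 − 1.15 × 10^-3 = 7.59 × 10^-2 M
Ka = [H+][A-]/[HA] = (1.15 × 10^-3)² / 7.59 × 10^-2 = 1.7 × 10^-5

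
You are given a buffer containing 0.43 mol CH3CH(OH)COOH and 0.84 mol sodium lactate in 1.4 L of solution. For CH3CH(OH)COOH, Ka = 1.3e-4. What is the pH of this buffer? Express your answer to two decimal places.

pH = 4.18

pKa = −log(1.3 × 10^-4) = 3.886
Using pH = pKa + log([base]/[acid]) with [base]/[acid] = 0.84/0.43:
pH = 3.886 + (+0.291) = 4.18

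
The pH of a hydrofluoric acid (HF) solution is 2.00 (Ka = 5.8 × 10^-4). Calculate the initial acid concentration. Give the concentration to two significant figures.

[H+] = 10^(-2.00) = 1.00 × 10^-2 M = x
Ka = x²/(C₀ − x) ⇒ C₀ = x + x²/Ka
C₀ = 1.00 × 10^-2 + (1.00 × 10^-2)²/(5.8 × 10^-4) = 1.82 × 10^-1 M

C₀ = 1.8 × 10^-1 M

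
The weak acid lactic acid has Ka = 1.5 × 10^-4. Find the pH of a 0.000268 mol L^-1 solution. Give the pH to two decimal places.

CH3CH(OH)COOH ⇌ CH3CH(OH)COO- + H+
From the ICE table, Ka = [H+]²/(0.000268 − [H+]) = 1.5 × 10^-4.
Here C₀/Ka ≈ 1.79, so the small-[H+] approximation fails. Use the quadratic:
[H+] = (−Ka + √(Ka² + 4·Ka·C₀))/2 = 1.39 × 10^-4 M
pH = −log(1.39 × 10^-4) = 3.86

pH = 3.86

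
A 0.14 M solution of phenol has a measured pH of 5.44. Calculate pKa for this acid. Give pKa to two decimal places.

pKa = 10.03

[H+] = 10^(-5.44) = 3.63 × 10^-6 M
At equilibrium [HA] = 0.14 − 3.63 × 10^-6 = 1.40 × 10^-1 M
Ka = [H+][A-]/[HA] = (3.63 × 10^-6)² / 1.40 × 10^-1 = 9.41 × 10^-11
pKa = -log(9.41 × 10^-11) = 10.03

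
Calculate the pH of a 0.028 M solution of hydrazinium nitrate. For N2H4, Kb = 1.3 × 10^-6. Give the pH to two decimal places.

N2H5+ is the conjugate acid of the weak base N2H4.
Ka = Kw/Kb = 1.0×10^-14 / 1.3 × 10^-6 = 7.69 × 10^-9
From the ICE table, Ka = [H+]²/(0.028 − [H+]) = 7.69 × 10^-9.
Neglecting [H+] in the denominator: [H+] = √(7.69 × 10^-9 × 0.028) = 1.47 × 10^-5 M
pH = −log[H+] = −log(1.47 × 10^-5) = 4.83

pH = 4.83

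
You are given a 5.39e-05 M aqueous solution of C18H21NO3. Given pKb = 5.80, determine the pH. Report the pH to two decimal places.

C18H21NO3 + H2O ⇌ C18H22NO3+ + OH-
Kb = 10^(−5.80) = 1.58 × 10^-6
From the ICE table, Kb = [OH-]²/(5.39e-05 − [OH-]) = 1.58 × 10^-6.
The 5% rule fails; solving [OH-]² + Kb·[OH-] − Kb·C₀ = 0 exactly:
[OH-] = (−Kb + √(Kb² + 4·Kb·C₀))/2 = 8.47 × 10^-6 M
pOH = −log(8.47 × 10^-6) = 5.07; pH = 14.00 − 5.07 = 8.93

pH = 8.93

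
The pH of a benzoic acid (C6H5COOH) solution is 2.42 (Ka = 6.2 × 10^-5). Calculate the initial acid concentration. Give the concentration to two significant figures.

[H+] = 10^(-2.42) = 3.80 × 10^-3 M = x
Ka = x²/(C₀ − x) ⇒ C₀ = x + x²/Ka
C₀ = 3.80 × 10^-3 + (3.80 × 10^-3)²/(6.2 × 10^-5) = 2.37 × 10^-1 M

C₀ = 2.4 × 10^-1 M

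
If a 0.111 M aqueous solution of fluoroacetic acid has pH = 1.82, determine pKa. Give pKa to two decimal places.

pKa = 2.62

[H+] = 10^(-1.82) = 1.51 × 10^-2 M
At equilibrium [HA] = 0.111 − 1.51 × 10^-2 = 9.59 × 10^-2 M
Ka = [H+][A-]/[HA] = (1.51 × 10^-2)² / 9.59 × 10^-2 = 2.38 × 10^-3
pKa = -log(2.38 × 10^-3) = 2.62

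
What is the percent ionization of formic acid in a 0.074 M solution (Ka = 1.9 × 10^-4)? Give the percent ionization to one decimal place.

4.9%

HCOOH ⇌ HCOO- + H+; let x = [H+] at equilibrium.
Ka = x²/(C₀ − x); solving the quadratic gives x = 3.66 × 10^-3 M.
% ionization = x/C₀ × 100% = 3.66 × 10^-3/0.074 × 100% = 4.9%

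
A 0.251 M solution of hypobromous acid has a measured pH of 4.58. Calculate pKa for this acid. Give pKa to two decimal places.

[H+] = 10^(-4.58) = 2.63 × 10^-5 M
At equilibrium [HA] = 0.251 − 2.63 × 10^-5 = 2.51 × 10^-1 M
Ka = [H+][A-]/[HA] = (2.63 × 10^-5)² / 2.51 × 10^-1 = 2.76 × 10^-9
pKa = -log(2.76 × 10^-9) = 8.56

pKa = 8.56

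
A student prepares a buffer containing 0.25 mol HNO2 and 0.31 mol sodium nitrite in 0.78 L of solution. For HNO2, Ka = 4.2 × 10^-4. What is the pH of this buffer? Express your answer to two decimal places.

pH = 3.47

pKa = −log(4.2 × 10^-4) = 3.377
Henderson–Hasselbalch: pH = pKa + log([NO2-]/[HNO2]) = 3.377 + log(0.31/0.25)
pH = 3.377 + (+0.093) = 3.47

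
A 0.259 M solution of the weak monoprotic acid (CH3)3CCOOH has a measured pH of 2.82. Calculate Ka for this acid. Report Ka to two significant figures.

Ka = 8.9 × 10^-6

[H+] = 10^(-2.82) = 1.51 × 10^-3 M
At equilibrium [HA] = 0.259 − 1.51 × 10^-3 = 2.57 × 10^-1 M
Ka = [H+][A-]/[HA] = (1.51 × 10^-3)² / 2.57 × 10^-1 = 8.9 × 10^-6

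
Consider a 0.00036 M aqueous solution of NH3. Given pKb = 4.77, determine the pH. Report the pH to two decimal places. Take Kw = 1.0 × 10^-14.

pH = 9.85

NH3 + H2O ⇌ NH4+ + OH-
Kb = 10^(−4.77) = 1.70 × 10^-5
Kb = x²/(0.00036 − x) = 1.70 × 10^-5
The 5% rule fails; solving x² + Kb·x − Kb·C₀ = 0 exactly:
x = (−Kb + √(Kb² + 4·Kb·C₀))/2 = 7.02 × 10^-5 M
pOH = −log(7.02 × 10^-5) = 4.15; pH = 14.00 − 4.15 = 9.85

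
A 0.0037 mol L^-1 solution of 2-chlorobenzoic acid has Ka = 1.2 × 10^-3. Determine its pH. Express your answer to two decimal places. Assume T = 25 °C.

pH = 2.80

ClC6H4COOH ⇌ ClC6H4COO- + H+
From the ICE table, Ka = [H+]²/(0.0037 − [H+]) = 1.2 × 10^-3.
[H+] is not negligible relative to C₀; solve [H+]² + 0.0012·[H+] − 4.44e-06 = 0.
[H+] = [−0.0012 + √(0.0012² + 1.78e-05)]/2 = 1.59 × 10^-3 M
pH = −log[H+] = −log(1.59 × 10^-3) = 2.80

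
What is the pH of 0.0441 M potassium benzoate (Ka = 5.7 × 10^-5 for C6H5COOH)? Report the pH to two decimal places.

C6H5COO- is the conjugate base of the weak acid C6H5COOH.
Kb = Kw/Ka = 1.0×10^-14 / 5.7 × 10^-5 = 1.75 × 10^-10
Kb = [OH-]²/(0.0441 − [OH-]) = 1.75 × 10^-10
Since Kb ≪ C₀, [OH-] ≈ √(Kb·C₀) = 2.78 × 10^-6 M.
pOH = 5.56, so pH = 14.00 − pOH = 8.44

pH = 8.44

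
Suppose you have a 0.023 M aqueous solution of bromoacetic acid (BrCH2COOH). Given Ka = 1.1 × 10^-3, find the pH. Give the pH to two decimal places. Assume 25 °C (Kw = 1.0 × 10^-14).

BrCH2COOH ⇌ BrCH2COO- + H+
Let x = [H+] at equilibrium. Ka = x²/(0.023 − x).
x is not negligible relative to C₀; solve x² + 0.0011·x − 2.53e-05 = 0.
x = (−Ka + √(Ka² + 4·Ka·C₀))/2 = 4.51 × 10^-3 M
pH = −log[H+] = −log(4.51 × 10^-3) = 2.35

pH = 2.35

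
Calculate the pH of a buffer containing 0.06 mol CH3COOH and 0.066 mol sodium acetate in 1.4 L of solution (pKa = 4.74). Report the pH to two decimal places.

pH = 4.78

Henderson–Hasselbalch: pH = pKa + log([CH3COO-]/[CH3COOH]) = 4.74 + log(0.066/0.06)
pH = 4.74 + (+0.041) = 4.78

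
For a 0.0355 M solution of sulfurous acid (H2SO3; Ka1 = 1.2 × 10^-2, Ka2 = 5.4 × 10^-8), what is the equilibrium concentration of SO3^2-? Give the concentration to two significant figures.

First ionization gives [H+] ≈ [HSO3-] = 1.55 × 10^-2 M.
Second step: Ka2 = [H+][SO3^2-]/[HSO3-] ≈ [SO3^2-] (since [H+] ≈ [HSO3-]).
So [SO3^2-] ≈ Ka2.

5.4 × 10^-8 M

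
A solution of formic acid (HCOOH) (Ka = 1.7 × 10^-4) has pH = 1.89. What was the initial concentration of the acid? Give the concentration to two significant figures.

C₀ = 9.9 × 10^-1 M

[H+] = 10^(-1.89) = 1.29 × 10^-2 M = x
Ka = x²/(C₀ − x) ⇒ C₀ = x + x²/Ka
C₀ = 1.29 × 10^-2 + (1.29 × 10^-2)²/(1.7 × 10^-4) = 9.92 × 10^-1 M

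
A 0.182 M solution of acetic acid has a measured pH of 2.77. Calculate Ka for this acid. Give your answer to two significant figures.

[H+] = 10^(-2.77) = 1.70 × 10^-3 M
At equilibrium [HA] = 0.182 − 1.70 × 10^-3 = 1.80 × 10^-1 M
Ka = [H+][A-]/[HA] = (1.70 × 10^-3)² / 1.80 × 10^-1 = 1.6 × 10^-5

Ka = 1.6 × 10^-5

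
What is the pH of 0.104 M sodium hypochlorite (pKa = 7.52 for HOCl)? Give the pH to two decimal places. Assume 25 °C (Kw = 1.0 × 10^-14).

OCl- is the conjugate base of the weak acid HOCl.
Ka = 10^(−7.52) = 3.02 × 10^-8
Kb = Kw/Ka = 1.0×10^-14 / 3.02 × 10^-8 = 3.31 × 10^-7
Let x = [OH-] at equilibrium. Kb = x²/(0.104 − x).
Since Kb ≪ C₀, x ≈ √(Kb·C₀) = 1.86 × 10^-4 M.
Check: 0.18% ionized — well under 5%, approximation valid.
pOH = −log(1.86 × 10^-4) = 3.73; pH = 14.00 − 3.73 = 10.27

pH = 10.27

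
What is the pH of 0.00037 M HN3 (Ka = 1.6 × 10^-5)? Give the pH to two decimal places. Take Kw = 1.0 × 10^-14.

HN3 ⇌ N3- + H+
Ka = x²/(0.00037 − x) = 1.6 × 10^-5
Here C₀/Ka ≈ 23.1, so the small-x approximation fails. Use the quadratic:
x = (−Ka + √(Ka² + 4·Ka·C₀))/2 = 6.94 × 10^-5 M
pH = −log(6.94 × 10^-5) = 4.16

pH = 4.16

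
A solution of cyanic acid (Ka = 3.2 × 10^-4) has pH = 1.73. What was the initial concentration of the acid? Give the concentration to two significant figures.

[H+] = 10^(-1.73) = 1.86 × 10^-2 M = x
Ka = x²/(C₀ − x) ⇒ C₀ = x + x²/Ka
C₀ = 1.86 × 10^-2 + (1.86 × 10^-2)²/(3.2 × 10^-4) = 1.10 M

C₀ = 1.1 M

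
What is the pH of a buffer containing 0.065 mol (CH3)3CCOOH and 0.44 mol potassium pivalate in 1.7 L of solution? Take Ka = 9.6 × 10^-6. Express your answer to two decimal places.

pKa = −log(9.6 × 10^-6) = 5.018
pH = pKa + log([A⁻]/[HA]) = 5.018 + log(0.44/0.065)
pH = 5.018 + (+0.831) = 5.85

pH = 5.85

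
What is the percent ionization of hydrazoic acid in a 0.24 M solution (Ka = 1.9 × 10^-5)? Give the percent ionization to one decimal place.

HN3 ⇌ N3- + H+; let x = [H+] at equilibrium.
x ≈ √(Ka·C₀) = √(1.9 × 10^-5 × 0.24) = 2.14 × 10^-3 M
Fraction ionized = 2.14 × 10^-3 / 0.24 = 0.0089 → 0.9%

0.9%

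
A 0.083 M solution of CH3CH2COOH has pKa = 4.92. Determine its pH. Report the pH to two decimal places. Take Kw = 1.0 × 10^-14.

CH3CH2COOH ⇌ CH3CH2COO- + H+
Ka = 10^(−4.92) = 1.20 × 10^-5
Ka = [H+]²/(0.083 − [H+]) = 1.20 × 10^-5
Neglecting [H+] in the denominator: [H+] = √(1.20 × 10^-5 × 0.083) = 9.98 × 10^-4 M
([H+]/C₀ = 1.2% < 5%, so the approximation holds.)
pH = −log(9.98 × 10^-4) = 3.00

pH = 3.00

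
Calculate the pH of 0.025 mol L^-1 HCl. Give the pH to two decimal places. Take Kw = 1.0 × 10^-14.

pH = 1.60

HCl is a strong acid and dissociates completely, so [H+] = 0.025 M.
pH = -log(0.025) = 1.60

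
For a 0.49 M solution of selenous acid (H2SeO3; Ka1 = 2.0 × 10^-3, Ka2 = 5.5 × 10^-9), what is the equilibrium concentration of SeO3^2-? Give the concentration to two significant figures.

First ionization gives [H+] ≈ [HSeO3-] = 3.03 × 10^-2 M.
Second step: Ka2 = [H+][SeO3^2-]/[HSeO3-] ≈ [SeO3^2-] (since [H+] ≈ [HSeO3-]).
So [SeO3^2-] ≈ Ka2.

5.5 × 10^-9 M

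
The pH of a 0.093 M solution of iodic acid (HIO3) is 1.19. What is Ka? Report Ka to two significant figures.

Ka = 1.5 × 10^-1

[H+] = 10^(-1.19) = 6.46 × 10^-2 M
At equilibrium [HA] = 0.093 − 6.46 × 10^-2 = 2.84 × 10^-2 M
Ka = [H+][A-]/[HA] = (6.46 × 10^-2)² / 2.84 × 10^-2 = 1.5 × 10^-1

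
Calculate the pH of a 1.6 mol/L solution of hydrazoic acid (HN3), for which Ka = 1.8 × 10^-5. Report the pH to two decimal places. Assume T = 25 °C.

HN3 ⇌ N3- + H+
Let x = [H+] at equilibrium. Ka = x²/(1.6 − x).
Neglecting x in the denominator: x = √(1.8 × 10^-5 × 1.6) = 5.37 × 10^-3 M
Check: 0.34% ionized — well under 5%, approximation valid.
pH = −log[H+] = −log(5.37 × 10^-3) = 2.27

pH = 2.27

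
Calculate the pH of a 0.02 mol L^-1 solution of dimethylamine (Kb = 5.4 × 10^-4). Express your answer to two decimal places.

pH = 11.48

(CH3)2NH + H2O ⇌ (CH3)2NH2+ + OH-
Kb = [OH-]²/(0.02 − [OH-]) = 5.4 × 10^-4
Here C₀/Kb ≈ 37, so the small-[OH-] approximation fails. Use the quadratic:
[OH-] = [−0.00054 + √(0.00054² + 4.32e-05)]/2 = 3.03 × 10^-3 M
pOH = 2.52, so pH = 14.00 − pOH = 11.48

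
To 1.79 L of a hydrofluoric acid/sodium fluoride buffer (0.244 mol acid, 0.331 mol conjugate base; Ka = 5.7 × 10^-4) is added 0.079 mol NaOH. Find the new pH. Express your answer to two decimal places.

pH = 3.64

After neutralization: n(HF) = 0.165 mol, n(F-) = 0.41 mol.
pKa = −log(5.7 × 10^-4) = 3.244
pH = pKa + log([A⁻]/[HA]) = 3.244 + log(0.41/0.165) = 3.244 +0.395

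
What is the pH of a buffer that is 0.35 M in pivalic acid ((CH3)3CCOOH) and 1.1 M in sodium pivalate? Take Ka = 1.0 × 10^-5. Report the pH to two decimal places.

pH = 5.50

pKa = −log(1.0 × 10^-5) = 5.000
pH = pKa + log([A⁻]/[HA]) = 5.000 + log(1.1/0.35)
pH = 5.000 + (+0.497) = 5.50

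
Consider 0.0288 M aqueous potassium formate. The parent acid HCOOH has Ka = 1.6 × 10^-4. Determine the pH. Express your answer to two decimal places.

pH = 8.13

HCOO- is the conjugate base of the weak acid HCOOH.
Kb = Kw/Ka = 1.0×10^-14 / 1.6 × 10^-4 = 6.25 × 10^-11
Let x = [OH-] at equilibrium. Kb = x²/(0.0288 − x).
Since Kb ≪ C₀, x ≈ √(Kb·C₀) = 1.34 × 10^-6 M.
Check: 0.0047% ionized — well under 5%, approximation valid.
pOH = −log(1.34 × 10^-6) = 5.87; pH = 14.00 − 5.87 = 8.13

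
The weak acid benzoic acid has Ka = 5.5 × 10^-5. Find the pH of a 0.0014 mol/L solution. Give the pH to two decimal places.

pH = 3.60

C6H5COOH ⇌ C6H5COO- + H+
Ka = x²/(0.0014 − x) = 5.5 × 10^-5
x is not negligible relative to C₀; solve x² + 5.5e-05·x − 7.7e-08 = 0.
x = (−Ka + √(Ka² + 4·Ka·C₀))/2 = 2.51 × 10^-4 M
pH = −log[H+] = −log(2.51 × 10^-4) = 3.60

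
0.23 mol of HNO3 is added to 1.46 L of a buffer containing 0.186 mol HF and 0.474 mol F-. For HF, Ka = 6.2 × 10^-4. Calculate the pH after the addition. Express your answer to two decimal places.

Added H+ converts F- to HF: HF → 0.416 mol, F- → 0.244 mol.
pKa = −log(6.2 × 10^-4) = 3.208
pH = pKa + log(n_F-/n_HF) = 3.208 + log(0.244/0.416) = 3.208 + (-0.232)

pH = 2.98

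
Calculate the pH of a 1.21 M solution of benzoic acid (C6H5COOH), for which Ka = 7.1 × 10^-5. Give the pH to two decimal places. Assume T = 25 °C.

pH = 2.03

C6H5COOH ⇌ C6H5COO- + H+
Ka = [H+]²/(1.21 − [H+]) = 7.1 × 10^-5
Assume [H+] ≪ 1.21: [H+] ≈ √(7.1 × 10^-5 × 1.21) = 9.27 × 10^-3 M
Check: 0.77% ionized — well under 5%, approximation valid.
pH = −log(9.27 × 10^-3) = 2.03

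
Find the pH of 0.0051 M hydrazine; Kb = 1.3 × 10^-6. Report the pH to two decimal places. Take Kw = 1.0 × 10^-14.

N2H4 + H2O ⇌ N2H5+ + OH-
From the ICE table, Kb = x²/(0.0051 − x) = 1.3 × 10^-6.
Assume x ≪ 0.0051: x ≈ √(1.3 × 10^-6 × 0.0051) = 8.14 × 10^-5 M
(x/C₀ = 1.6% < 5%, so the approximation holds.)
pOH = −log(8.14 × 10^-5) = 4.09; pH = 14.00 − 4.09 = 9.91

pH = 9.91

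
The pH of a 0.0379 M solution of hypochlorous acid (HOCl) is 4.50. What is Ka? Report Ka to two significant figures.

[H+] = 10^(-4.50) = 3.16 × 10^-5 M
At equilibrium [HA] = 0.0379 − 3.16 × 10^-5 = 3.79 × 10^-2 M
Ka = [H+][A-]/[HA] = (3.16 × 10^-5)² / 3.79 × 10^-2 = 2.6 × 10^-8

Ka = 2.6 × 10^-8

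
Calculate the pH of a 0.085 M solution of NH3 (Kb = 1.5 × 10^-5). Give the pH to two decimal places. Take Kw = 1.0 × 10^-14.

pH = 11.05

NH3 + H2O ⇌ NH4+ + OH-
Let x = [OH-] at equilibrium. Kb = x²/(0.085 − x).
Assume x ≪ 0.085: x ≈ √(1.5 × 10^-5 × 0.085) = 1.13 × 10^-3 M
pOH = −log(1.13 × 10^-3) = 2.95; pH = 14.00 − 2.95 = 11.05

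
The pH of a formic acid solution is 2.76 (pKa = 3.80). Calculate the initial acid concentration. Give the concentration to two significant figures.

C₀ = 2.1 × 10^-2 M

[H+] = 10^(-2.76) = 1.74 × 10^-3 M = x
Ka = 10^(−3.80) = 1.58 × 10^-4
Ka = x²/(C₀ − x) ⇒ C₀ = x + x²/Ka
C₀ = 1.74 × 10^-3 + (1.74 × 10^-3)²/(1.58 × 10^-4) = 2.09 × 10^-2 M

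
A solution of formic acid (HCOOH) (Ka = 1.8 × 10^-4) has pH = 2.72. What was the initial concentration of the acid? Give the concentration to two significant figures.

C₀ = 2.2 × 10^-2 M

[H+] = 10^(-2.72) = 1.91 × 10^-3 M = x
Ka = x²/(C₀ − x) ⇒ C₀ = x + x²/Ka
C₀ = 1.91 × 10^-3 + (1.91 × 10^-3)²/(1.8 × 10^-4) = 2.22 × 10^-2 M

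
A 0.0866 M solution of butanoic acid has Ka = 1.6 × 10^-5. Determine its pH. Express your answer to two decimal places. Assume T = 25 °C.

CH3(CH2)2COOH ⇌ CH3(CH2)2COO- + H+
From the ICE table, Ka = [H+]²/(0.0866 − [H+]) = 1.6 × 10^-5.
Neglecting [H+] in the denominator: [H+] = √(1.6 × 10^-5 × 0.0866) = 1.18 × 10^-3 M
pH = −log(1.18 × 10^-3) = 2.93

pH = 2.93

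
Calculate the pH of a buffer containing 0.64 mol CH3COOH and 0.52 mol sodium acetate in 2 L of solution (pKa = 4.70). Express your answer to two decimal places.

Henderson–Hasselbalch: pH = pKa + log([CH3COO-]/[CH3COOH]) = 4.70 + log(0.52/0.64)
pH = 4.70 + (-0.090) = 4.61

pH = 4.61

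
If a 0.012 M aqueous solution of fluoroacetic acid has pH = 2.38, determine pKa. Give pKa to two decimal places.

[H+] = 10^(-2.38) = 4.17 × 10^-3 M
At equilibrium [HA] = 0.012 − 4.17 × 10^-3 = 7.83 × 10^-3 M
Ka = [H+][A-]/[HA] = (4.17 × 10^-3)² / 7.83 × 10^-3 = 2.22 × 10^-3
pKa = -log(2.22 × 10^-3) = 2.65

pKa = 2.65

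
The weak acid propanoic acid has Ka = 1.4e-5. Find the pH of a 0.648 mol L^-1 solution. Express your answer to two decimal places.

CH3CH2COOH ⇌ CH3CH2COO- + H+
Ka = [H+]²/(0.648 − [H+]) = 1.4 × 10^-5
Neglecting [H+] in the denominator: [H+] = √(1.4 × 10^-5 × 0.648) = 3.01 × 10^-3 M
([H+]/C₀ = 0.46% < 5%, so the approximation holds.)
pH = −log[H+] = −log(3.01 × 10^-3) = 2.52

pH = 2.52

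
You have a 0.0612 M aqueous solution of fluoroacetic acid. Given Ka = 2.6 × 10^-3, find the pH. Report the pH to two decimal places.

FCH2COOH ⇌ FCH2COO- + H+
From the ICE table, Ka = x²/(0.0612 − x) = 2.6 × 10^-3.
x is not negligible relative to C₀; solve x² + 0.0026·x − 0.000159 = 0.
x = [−0.0026 + √(0.0026² + 0.000636)]/2 = 1.14 × 10^-2 M
pH = −log[H+] = −log(1.14 × 10^-2) = 1.94

pH = 1.94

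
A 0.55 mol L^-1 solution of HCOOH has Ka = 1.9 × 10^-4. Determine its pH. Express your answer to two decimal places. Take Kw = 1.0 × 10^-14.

HCOOH ⇌ HCOO- + H+
From the ICE table, Ka = x²/(0.55 − x) = 1.9 × 10^-4.
Assume x ≪ 0.55: x ≈ √(1.9 × 10^-4 × 0.55) = 1.02 × 10^-2 M
pH = −log(1.02 × 10^-2) = 1.99

pH = 1.99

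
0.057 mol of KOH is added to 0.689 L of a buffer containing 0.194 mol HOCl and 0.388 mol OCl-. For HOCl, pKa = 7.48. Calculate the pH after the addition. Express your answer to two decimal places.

OH- converts HOCl to OCl-: HOCl → 0.137 mol, OCl- → 0.445 mol.
pH = pKa + log(n_OCl-/n_HOCl) = 7.48 + log(0.445/0.137) = 7.48 + (+0.512)

pH = 7.99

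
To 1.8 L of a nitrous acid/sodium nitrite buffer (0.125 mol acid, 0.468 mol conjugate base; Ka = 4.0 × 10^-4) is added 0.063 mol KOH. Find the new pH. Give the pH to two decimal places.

After neutralization: n(HNO2) = 0.062 mol, n(NO2-) = 0.531 mol.
pKa = −log(4.0 × 10^-4) = 3.398
pH = pKa + log(n_NO2-/n_HNO2) = 3.398 + log(0.531/0.062) = 3.398 + (+0.933)

pH = 4.33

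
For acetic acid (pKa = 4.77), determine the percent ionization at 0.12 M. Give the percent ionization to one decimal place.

1.2%

CH3COOH ⇌ CH3COO- + H+; let x = [H+] at equilibrium.
Ka = 10^(−4.77) = 1.70 × 10^-5
x ≈ √(Ka·C₀) = √(1.70 × 10^-5 × 0.12) = 1.43 × 10^-3 M
Fraction ionized = 1.43 × 10^-3 / 0.12 = 0.0119 → 1.2%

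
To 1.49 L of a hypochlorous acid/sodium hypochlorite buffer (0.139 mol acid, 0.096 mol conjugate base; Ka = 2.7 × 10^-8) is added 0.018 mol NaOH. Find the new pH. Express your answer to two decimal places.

OH- converts HOCl to OCl-: HOCl → 0.121 mol, OCl- → 0.114 mol.
pKa = −log(2.7 × 10^-8) = 7.569
pH = pKa + log(n_OCl-/n_HOCl) = 7.569 + log(0.114/0.121) = 7.569 + (-0.026)

pH = 7.54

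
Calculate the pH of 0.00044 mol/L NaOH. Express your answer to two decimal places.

NaOH is a strong base; [OH-] = 0.00044 M.
pOH = -log(0.00044) = 3.36
pH = 14.00 - 3.36 = 10.64

pH = 10.64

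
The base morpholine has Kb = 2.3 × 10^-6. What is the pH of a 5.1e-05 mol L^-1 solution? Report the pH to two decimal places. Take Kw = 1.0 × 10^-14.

C4H8ONH + H2O ⇌ C4H8ONH2+ + OH-
Let x = [OH-] at equilibrium. Kb = x²/(5.1e-05 − x).
The 5% rule fails; solving x² + Kb·x − Kb·C₀ = 0 exactly:
x = (−Kb + √(Kb² + 4·Kb·C₀))/2 = 9.74 × 10^-6 M
pOH = −log(9.74 × 10^-6) = 5.01; pH = 14.00 − 5.01 = 8.99

pH = 8.99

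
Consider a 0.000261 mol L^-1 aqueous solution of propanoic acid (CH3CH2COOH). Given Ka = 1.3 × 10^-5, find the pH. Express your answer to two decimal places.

pH = 4.28

CH3CH2COOH ⇌ CH3CH2COO- + H+
From the ICE table, Ka = [H+]²/(0.000261 − [H+]) = 1.3 × 10^-5.
Here C₀/Ka ≈ 20.1, so the small-[H+] approximation fails. Use the quadratic:
[H+] = (−Ka + √(Ka² + 4·Ka·C₀))/2 = 5.21 × 10^-5 M
pH = −log(5.21 × 10^-5) = 4.28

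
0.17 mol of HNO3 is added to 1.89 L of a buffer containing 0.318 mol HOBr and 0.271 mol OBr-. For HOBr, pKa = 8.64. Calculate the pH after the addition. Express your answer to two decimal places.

pH = 7.96

Added H+ converts OBr- to HOBr: HOBr → 0.488 mol, OBr- → 0.101 mol.
pH = pKa + log([A⁻]/[HA]) = 8.64 + log(0.101/0.488) = 8.64 -0.684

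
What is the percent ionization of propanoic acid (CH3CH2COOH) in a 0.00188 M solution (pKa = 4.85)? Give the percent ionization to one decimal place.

CH3CH2COOH ⇌ CH3CH2COO- + H+; let x = [H+] at equilibrium.
Ka = 10^(−4.85) = 1.41 × 10^-5
Solve x² + 1.41e-05x − 2.65e-08 = 0 → x = 1.56 × 10^-4 M
% ionization = x/C₀ × 100% = 1.56 × 10^-4/0.00188 × 100% = 8.3%

8.3%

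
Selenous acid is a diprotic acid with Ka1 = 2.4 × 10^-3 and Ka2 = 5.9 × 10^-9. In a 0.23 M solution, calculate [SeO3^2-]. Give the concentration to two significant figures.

5.9 × 10^-9 M

First ionization gives [H+] ≈ [HSeO3-] = 2.23 × 10^-2 M.
Second step: Ka2 = [H+][SeO3^2-]/[HSeO3-] ≈ [SeO3^2-] (since [H+] ≈ [HSeO3-]).
So [SeO3^2-] ≈ Ka2.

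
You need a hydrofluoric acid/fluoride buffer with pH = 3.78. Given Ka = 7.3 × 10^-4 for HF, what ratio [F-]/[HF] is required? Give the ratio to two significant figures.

ratio = 4.4

pKa = -log(7.3 × 10^-4) = 3.137
pH = pKa + log(r) ⇒ log(r) = 3.78 − 3.137 = +0.643
r = [F-]/[HF] = 10^(+0.643) = 4.4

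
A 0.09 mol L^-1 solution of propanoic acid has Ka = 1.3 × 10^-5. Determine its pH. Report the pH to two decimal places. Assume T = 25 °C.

pH = 2.97

CH3CH2COOH ⇌ CH3CH2COO- + H+
Ka = x²/(0.09 − x) = 1.3 × 10^-5
Assume x ≪ 0.09: x ≈ √(1.3 × 10^-5 × 0.09) = 1.08 × 10^-3 M
(x/C₀ = 1.2% < 5%, so the approximation holds.)
pH = −log(1.08 × 10^-3) = 2.97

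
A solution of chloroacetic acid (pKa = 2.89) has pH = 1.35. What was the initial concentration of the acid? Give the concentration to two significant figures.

[H+] = 10^(-1.35) = 4.47 × 10^-2 M = x
Ka = 10^(−2.89) = 1.29 × 10^-3
Ka = x²/(C₀ − x) ⇒ C₀ = x + x²/Ka
C₀ = 4.47 × 10^-2 + (4.47 × 10^-2)²/(1.29 × 10^-3) = 1.59 M

C₀ = 1.6 M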